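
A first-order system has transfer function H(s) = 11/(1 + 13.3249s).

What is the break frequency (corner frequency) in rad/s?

Corner frequency = 1/τ = 1/13.3249 = 0.075 rad/s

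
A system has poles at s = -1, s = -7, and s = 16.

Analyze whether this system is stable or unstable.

Pole(s) at s = 16 are not in the left half-plane. System is unstable.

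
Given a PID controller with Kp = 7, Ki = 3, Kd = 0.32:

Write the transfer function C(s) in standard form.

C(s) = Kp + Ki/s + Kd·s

Substituting values: C(s) = 7 + 3/s + 0.32s = (0.32s² + 7s + 3)/s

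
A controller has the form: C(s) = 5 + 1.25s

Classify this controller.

This is a Proportional-Derivative (PD) controller.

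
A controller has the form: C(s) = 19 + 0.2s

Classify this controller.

This is a Proportional-Derivative (PD) controller.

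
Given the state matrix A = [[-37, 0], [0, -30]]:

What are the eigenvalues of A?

For diagonal matrix, eigenvalues are diagonal entries: λ₁ = -37, λ₂ = -30.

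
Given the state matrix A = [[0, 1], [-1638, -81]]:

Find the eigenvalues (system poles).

det(A - λI) = λ² - (-81)λ + 1638 = (λ - (-42))(λ - (-39)). Eigenvalues: -42, -39.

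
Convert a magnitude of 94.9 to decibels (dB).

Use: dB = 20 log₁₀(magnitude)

dB = 20 log₁₀(94.9) = 39.5 dB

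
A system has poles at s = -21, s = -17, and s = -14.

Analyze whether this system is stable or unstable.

All poles are in the left half-plane. System is stable.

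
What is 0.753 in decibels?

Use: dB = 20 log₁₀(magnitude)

dB = 20 log₁₀(0.753) = -2.5 dB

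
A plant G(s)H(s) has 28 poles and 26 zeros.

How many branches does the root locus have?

Root locus has n branches where n = number of poles = 28.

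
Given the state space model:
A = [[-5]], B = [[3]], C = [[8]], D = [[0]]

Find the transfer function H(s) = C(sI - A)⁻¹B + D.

(sI - A)⁻¹ = 1/(s + 5). H(s) = 8 × 3/(s + 5) + 0 = 24/(s + 5).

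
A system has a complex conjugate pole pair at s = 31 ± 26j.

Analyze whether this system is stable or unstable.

Real part of poles is 31 (> 0, right half-plane). Unstable.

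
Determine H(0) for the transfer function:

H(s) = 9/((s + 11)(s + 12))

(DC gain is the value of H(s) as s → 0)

DC gain = H(0) = 9/(11 × 12) = 9/132 = 0.0682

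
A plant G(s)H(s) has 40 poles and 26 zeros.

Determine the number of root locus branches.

Root locus has n branches where n = number of poles = 40.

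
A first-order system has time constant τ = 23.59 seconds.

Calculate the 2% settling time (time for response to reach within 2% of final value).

For first-order system, 2% settling time ≈ 4τ = 4 × 23.59 = 94.36 s.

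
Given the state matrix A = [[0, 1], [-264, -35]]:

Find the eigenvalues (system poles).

det(A - λI) = λ² - (-35)λ + 264 = (λ - (-24))(λ - (-11)). Eigenvalues: -24, -11.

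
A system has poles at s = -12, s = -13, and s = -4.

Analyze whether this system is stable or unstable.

All poles are in the left half-plane. System is stable.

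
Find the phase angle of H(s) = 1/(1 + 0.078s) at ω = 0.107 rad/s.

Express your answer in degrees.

Phase = -arctan(ωτ) = -arctan(0.107 × 0.078) = -0.5°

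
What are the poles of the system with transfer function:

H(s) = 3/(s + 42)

Pole is where denominator = 0: s + 42 = 0, so s = -42.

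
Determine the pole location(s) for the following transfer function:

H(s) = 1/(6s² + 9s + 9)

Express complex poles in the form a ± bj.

Discriminant = 9² - 4×6×9 = 81 - 216 = -135 < 0, so the poles are a complex conjugate pair s = (-9 ± j√135)/(2×6). Real part = -9/(2×6) = -9/12 = -0.75; imaginary part = ±√135/(2×6) ≈ 0.9682. Poles: s = -0.75 ± 0.9682j.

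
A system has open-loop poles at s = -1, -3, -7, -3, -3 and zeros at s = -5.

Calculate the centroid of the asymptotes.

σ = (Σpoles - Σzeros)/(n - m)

σ = (Σpoles - Σzeros)/(n - m) = (-17 - (-5))/(5 - 1) = -12/4 = -3.0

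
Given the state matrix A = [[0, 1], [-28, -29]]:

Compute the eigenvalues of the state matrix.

det(A - λI) = λ² - (-29)λ + 28 = (λ - (-1))(λ - (-28)). Eigenvalues: -1, -28.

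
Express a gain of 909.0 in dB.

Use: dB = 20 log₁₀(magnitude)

dB = 20 log₁₀(909.0) = 59.2 dB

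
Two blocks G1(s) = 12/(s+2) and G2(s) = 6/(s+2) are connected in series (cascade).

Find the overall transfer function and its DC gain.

Series: multiply transfer functions. G_eq = 12/(s+2) × 6/(s+2) = 72/((s+2)(s+2)). DC gain = 72/(2×2) = 18.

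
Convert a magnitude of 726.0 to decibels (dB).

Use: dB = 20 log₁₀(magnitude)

dB = 20 log₁₀(726.0) = 57.2 dB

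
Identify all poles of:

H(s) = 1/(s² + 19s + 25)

Discriminant = 19² - 4×1×25 = 361 - 100 = 261 > 0, so two distinct real poles. Using quadratic formula: s = (-19 ± √261)/(2×1) = (-19 ± √261)/2, with √261 ≈ 16.1555. s₁ ≈ -1.4223, s₂ ≈ -17.5777. Poles: s₁ = -1.4223, s₂ = -17.5777.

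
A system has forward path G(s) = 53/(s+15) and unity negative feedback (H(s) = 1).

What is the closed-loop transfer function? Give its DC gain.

T(s) = G/(1+GH) = [53/(s+15)] / [1 + 53/(s+15)] = 53/(s+15+53) = 53/(s+68). DC gain = 53/68 = 0.7794.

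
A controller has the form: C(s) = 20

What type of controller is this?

This is a Proportional (P) controller.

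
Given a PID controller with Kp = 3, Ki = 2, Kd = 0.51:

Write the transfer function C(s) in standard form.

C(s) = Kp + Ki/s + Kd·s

Substituting values: C(s) = 3 + 2/s + 0.51s = (0.51s² + 3s + 2)/s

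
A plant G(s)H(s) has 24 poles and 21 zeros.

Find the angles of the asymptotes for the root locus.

n - m = 24 - 21 = 3. Angles: θk = (2k + 1)·180°/3 = 60°, 180°, 300°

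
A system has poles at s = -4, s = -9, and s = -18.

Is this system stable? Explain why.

All poles are in the left half-plane. System is stable.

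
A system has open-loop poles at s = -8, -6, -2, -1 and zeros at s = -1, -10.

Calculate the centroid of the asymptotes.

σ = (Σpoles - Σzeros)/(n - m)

σ = (Σpoles - Σzeros)/(n - m) = (-17 - (-11))/(4 - 2) = -6/2 = -3.0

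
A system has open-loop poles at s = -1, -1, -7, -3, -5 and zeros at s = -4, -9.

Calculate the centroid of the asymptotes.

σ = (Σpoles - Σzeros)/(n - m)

σ = (Σpoles - Σzeros)/(n - m) = (-17 - (-13))/(5 - 2) = -4/3 = -1.33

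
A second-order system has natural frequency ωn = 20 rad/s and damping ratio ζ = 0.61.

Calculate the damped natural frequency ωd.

ωd = ωn√(1 - ζ²) = 20√(1 - 0.61²) = 15.85 rad/s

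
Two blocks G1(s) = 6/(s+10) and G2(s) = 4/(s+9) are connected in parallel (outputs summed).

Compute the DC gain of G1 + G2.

Parallel: G_eq = G1 + G2. DC gain = G1(0) + G2(0) = 6/10 + 4/9 = 0.6 + 0.4444 = 1.0444.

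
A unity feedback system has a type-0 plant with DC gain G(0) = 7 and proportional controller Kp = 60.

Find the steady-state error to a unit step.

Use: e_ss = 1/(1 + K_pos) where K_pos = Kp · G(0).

K_pos = Kp · G(0) = 60 × 7 = 420. e_ss = 1/(1 + 420) = 0.0024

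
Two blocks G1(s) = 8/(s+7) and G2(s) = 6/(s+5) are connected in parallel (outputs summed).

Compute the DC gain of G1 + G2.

Parallel: G_eq = G1 + G2. DC gain = G1(0) + G2(0) = 8/7 + 6/5 = 1.1429 + 1.2 = 2.3429.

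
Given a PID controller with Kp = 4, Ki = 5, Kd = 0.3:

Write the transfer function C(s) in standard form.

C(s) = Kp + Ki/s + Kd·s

Substituting values: C(s) = 4 + 5/s + 0.3s = (0.3s² + 4s + 5)/s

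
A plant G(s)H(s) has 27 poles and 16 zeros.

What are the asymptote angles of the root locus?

n - m = 27 - 16 = 11. Angles: θk = (2k + 1)·180°/11 = 16.36°, 49.09°, 81.82°, 114.55°, 147.27°, 180°, 212.73°, 245.45°, 278.18°, 310.91°, 343.64°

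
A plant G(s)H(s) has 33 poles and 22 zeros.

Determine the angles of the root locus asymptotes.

n - m = 33 - 22 = 11. Angles: θk = (2k + 1)·180°/11 = 16.36°, 49.09°, 81.82°, 114.55°, 147.27°, 180°, 212.73°, 245.45°, 278.18°, 310.91°, 343.64°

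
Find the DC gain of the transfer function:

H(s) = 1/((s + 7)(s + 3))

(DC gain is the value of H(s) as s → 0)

DC gain = H(0) = 1/(7 × 3) = 1/21 = 0.0476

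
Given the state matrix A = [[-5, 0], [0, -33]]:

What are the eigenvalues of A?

For diagonal matrix, eigenvalues are diagonal entries: λ₁ = -5, λ₂ = -33.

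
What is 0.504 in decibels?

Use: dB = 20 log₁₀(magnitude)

dB = 20 log₁₀(0.504) = -6.0 dB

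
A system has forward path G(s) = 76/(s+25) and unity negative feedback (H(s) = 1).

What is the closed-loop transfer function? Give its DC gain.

T(s) = G/(1+GH) = [76/(s+25)] / [1 + 76/(s+25)] = 76/(s+25+76) = 76/(s+101). DC gain = 76/101 = 0.7525.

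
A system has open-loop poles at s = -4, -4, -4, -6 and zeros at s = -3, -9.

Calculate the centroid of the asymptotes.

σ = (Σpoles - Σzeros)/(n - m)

σ = (Σpoles - Σzeros)/(n - m) = (-18 - (-12))/(4 - 2) = -6/2 = -3.0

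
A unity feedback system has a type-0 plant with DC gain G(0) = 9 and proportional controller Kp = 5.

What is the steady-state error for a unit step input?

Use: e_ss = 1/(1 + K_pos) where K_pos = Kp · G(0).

K_pos = Kp · G(0) = 5 × 9 = 45. e_ss = 1/(1 + 45) = 0.0217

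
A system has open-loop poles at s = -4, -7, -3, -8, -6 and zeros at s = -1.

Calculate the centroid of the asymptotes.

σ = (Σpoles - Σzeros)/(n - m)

σ = (Σpoles - Σzeros)/(n - m) = (-28 - (-1))/(5 - 1) = -27/4 = -6.75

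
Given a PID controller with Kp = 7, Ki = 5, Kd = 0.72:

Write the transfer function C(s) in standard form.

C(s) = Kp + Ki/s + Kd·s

Substituting values: C(s) = 7 + 5/s + 0.72s = (0.72s² + 7s + 5)/s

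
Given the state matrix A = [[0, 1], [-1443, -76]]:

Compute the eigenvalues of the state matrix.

det(A - λI) = λ² - (-76)λ + 1443 = (λ - (-39))(λ - (-37)). Eigenvalues: -39, -37.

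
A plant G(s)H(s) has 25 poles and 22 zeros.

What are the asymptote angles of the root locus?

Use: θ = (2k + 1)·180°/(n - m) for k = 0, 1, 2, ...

n - m = 25 - 22 = 3. Angles: θk = (2k + 1)·180°/3 = 60°, 180°, 300°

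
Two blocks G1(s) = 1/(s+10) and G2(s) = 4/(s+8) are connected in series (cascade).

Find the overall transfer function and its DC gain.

Series: multiply transfer functions. G_eq = 1/(s+10) × 4/(s+8) = 4/((s+10)(s+8)). DC gain = 4/(10×8) = 0.05.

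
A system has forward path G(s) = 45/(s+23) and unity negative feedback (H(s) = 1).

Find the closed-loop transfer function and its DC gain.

T(s) = G/(1+GH) = [45/(s+23)] / [1 + 45/(s+23)] = 45/(s+23+45) = 45/(s+68). DC gain = 45/68 = 0.6618.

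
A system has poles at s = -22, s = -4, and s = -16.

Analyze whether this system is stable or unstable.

All poles are in the left half-plane. System is stable.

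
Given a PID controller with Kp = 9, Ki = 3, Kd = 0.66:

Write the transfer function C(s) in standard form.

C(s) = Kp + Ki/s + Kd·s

Substituting values: C(s) = 9 + 3/s + 0.66s = (0.66s² + 9s + 3)/s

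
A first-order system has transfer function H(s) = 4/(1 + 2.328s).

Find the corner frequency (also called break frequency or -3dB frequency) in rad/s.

Corner frequency = 1/τ = 1/2.328 = 0.43 rad/s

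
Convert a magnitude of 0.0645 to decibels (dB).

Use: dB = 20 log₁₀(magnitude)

dB = 20 log₁₀(0.0645) = -23.8 dB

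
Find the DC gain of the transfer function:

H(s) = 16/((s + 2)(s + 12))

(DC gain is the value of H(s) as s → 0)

DC gain = H(0) = 16/(2 × 12) = 16/24 = 0.6667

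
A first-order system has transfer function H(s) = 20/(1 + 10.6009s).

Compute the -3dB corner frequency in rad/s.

Corner frequency = 1/τ = 1/10.6009 = 0.094 rad/s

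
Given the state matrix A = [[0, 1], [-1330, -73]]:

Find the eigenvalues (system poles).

det(A - λI) = λ² - (-73)λ + 1330 = (λ - (-38))(λ - (-35)). Eigenvalues: -38, -35.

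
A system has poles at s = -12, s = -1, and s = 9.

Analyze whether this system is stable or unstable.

Pole(s) at s = 9 are not in the left half-plane. System is unstable.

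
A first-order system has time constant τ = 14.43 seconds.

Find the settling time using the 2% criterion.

For first-order system, 2% settling time ≈ 4τ = 4 × 14.43 = 57.72 s.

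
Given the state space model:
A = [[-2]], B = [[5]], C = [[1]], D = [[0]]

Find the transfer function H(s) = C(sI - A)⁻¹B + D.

(sI - A)⁻¹ = 1/(s + 2). H(s) = 1 × 5/(s + 2) + 0 = 5/(s + 2).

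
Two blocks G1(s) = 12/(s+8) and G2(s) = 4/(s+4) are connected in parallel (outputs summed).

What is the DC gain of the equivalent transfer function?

Parallel: G_eq = G1 + G2. DC gain = G1(0) + G2(0) = 12/8 + 4/4 = 1.5 + 1 = 2.5.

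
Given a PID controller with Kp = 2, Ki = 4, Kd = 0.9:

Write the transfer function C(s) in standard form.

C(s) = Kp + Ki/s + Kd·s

Substituting values: C(s) = 2 + 4/s + 0.9s = (0.9s² + 2s + 4)/s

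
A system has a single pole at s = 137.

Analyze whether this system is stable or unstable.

Pole at s = 137 is in the right half-plane. Unstable.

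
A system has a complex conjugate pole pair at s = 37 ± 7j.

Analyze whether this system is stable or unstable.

Real part of poles is 37 (> 0, right half-plane). Unstable.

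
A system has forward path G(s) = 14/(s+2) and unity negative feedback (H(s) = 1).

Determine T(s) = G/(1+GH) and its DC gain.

T(s) = G/(1+GH) = [14/(s+2)] / [1 + 14/(s+2)] = 14/(s+2+14) = 14/(s+16). DC gain = 14/16 = 0.875.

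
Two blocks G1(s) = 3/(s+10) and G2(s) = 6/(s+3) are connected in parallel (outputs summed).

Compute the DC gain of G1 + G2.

Parallel: G_eq = G1 + G2. DC gain = G1(0) + G2(0) = 3/10 + 6/3 = 0.3 + 2 = 2.3.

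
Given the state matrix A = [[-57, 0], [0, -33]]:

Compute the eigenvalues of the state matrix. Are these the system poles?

For diagonal matrix, eigenvalues are diagonal entries: λ₁ = -57, λ₂ = -33. Eigenvalues of A = system poles.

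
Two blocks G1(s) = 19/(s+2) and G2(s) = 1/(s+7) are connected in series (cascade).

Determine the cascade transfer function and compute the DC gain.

Series: multiply transfer functions. G_eq = 19/(s+2) × 1/(s+7) = 19/((s+2)(s+7)). DC gain = 19/(2×7) = 1.3571.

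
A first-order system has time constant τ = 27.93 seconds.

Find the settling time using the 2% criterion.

For first-order system, 2% settling time ≈ 4τ = 4 × 27.93 = 111.72 s.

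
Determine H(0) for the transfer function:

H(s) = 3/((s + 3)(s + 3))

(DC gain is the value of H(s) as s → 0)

DC gain = H(0) = 3/(3 × 3) = 3/9 = 0.3333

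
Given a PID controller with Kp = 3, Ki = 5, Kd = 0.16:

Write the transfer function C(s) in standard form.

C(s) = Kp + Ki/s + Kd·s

Substituting values: C(s) = 3 + 5/s + 0.16s = (0.16s² + 3s + 5)/s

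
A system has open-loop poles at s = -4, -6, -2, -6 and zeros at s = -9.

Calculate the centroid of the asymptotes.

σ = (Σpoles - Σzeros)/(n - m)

σ = (Σpoles - Σzeros)/(n - m) = (-18 - (-9))/(4 - 1) = -9/3 = -3.0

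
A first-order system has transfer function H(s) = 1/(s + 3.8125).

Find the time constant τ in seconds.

For H(s) = 1/(s + 1/τ), the pole is at -1/τ = -3.8125, so τ = 1/3.8125 = 0.2623 s.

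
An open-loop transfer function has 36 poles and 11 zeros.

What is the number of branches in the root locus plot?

Root locus has n branches where n = number of poles = 36.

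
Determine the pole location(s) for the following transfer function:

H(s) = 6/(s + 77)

Pole is where denominator = 0: s + 77 = 0, so s = -77.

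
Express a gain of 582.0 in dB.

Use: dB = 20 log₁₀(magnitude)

dB = 20 log₁₀(582.0) = 55.3 dB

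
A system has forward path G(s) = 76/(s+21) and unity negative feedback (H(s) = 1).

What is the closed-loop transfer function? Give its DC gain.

T(s) = G/(1+GH) = [76/(s+21)] / [1 + 76/(s+21)] = 76/(s+21+76) = 76/(s+97). DC gain = 76/97 = 0.7835.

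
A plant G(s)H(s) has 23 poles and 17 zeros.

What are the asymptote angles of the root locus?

n - m = 23 - 17 = 6. Angles: θk = (2k + 1)·180°/6 = 30°, 90°, 150°, 210°, 270°, 330°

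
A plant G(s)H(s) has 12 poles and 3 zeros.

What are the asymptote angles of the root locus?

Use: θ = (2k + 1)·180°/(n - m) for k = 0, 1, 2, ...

n - m = 12 - 3 = 9. Angles: θk = (2k + 1)·180°/9 = 20°, 60°, 100°, 140°, 180°, 220°, 260°, 300°, 340°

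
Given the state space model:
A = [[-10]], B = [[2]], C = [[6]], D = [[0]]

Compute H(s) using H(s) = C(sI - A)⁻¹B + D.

(sI - A)⁻¹ = 1/(s + 10). H(s) = 6 × 2/(s + 10) + 0 = 12/(s + 10).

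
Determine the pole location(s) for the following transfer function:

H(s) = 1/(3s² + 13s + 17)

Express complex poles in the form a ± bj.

Discriminant = 13² - 4×3×17 = 169 - 204 = -35 < 0, so the poles are a complex conjugate pair s = (-13 ± j√35)/(2×3). Real part = -13/(2×3) = -13/6 ≈ -2.1667; imaginary part = ±√35/(2×3) ≈ 0.9860. Poles: s = -2.1667 ± 0.9860j.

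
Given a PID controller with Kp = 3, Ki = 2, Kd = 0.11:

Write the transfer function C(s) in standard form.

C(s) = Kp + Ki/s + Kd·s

Substituting values: C(s) = 3 + 2/s + 0.11s = (0.11s² + 3s + 2)/s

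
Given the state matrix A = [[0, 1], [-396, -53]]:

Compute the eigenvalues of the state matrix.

det(A - λI) = λ² - (-53)λ + 396 = (λ - (-44))(λ - (-9)). Eigenvalues: -44, -9.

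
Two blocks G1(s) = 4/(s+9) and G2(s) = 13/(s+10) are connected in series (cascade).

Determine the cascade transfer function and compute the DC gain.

Series: multiply transfer functions. G_eq = 4/(s+9) × 13/(s+10) = 52/((s+9)(s+10)). DC gain = 52/(9×10) = 0.5778.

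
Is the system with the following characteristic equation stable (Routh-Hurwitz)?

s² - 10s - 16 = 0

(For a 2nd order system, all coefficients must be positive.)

Coefficients: 1, -10, -16. b=-10, c=-16 not positive, so system is unstable.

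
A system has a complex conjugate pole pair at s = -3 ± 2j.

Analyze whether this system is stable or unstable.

Real part of poles is -3 (< 0, left half-plane). Stable.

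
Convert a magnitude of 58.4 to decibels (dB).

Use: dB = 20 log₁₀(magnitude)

dB = 20 log₁₀(58.4) = 35.3 dB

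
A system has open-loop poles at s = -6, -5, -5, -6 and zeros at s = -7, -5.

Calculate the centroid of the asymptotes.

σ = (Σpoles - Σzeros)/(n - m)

σ = (Σpoles - Σzeros)/(n - m) = (-22 - (-12))/(4 - 2) = -10/2 = -5.0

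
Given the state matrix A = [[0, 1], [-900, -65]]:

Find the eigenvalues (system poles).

det(A - λI) = λ² - (-65)λ + 900 = (λ - (-45))(λ - (-20)). Eigenvalues: -45, -20.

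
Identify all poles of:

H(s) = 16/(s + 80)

Pole is where denominator = 0: s + 80 = 0, so s = -80.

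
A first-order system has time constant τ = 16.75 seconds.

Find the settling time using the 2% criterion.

For first-order system, 2% settling time ≈ 4τ = 4 × 16.75 = 67.0 s.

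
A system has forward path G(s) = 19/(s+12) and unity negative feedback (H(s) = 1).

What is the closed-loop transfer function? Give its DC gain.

T(s) = G/(1+GH) = [19/(s+12)] / [1 + 19/(s+12)] = 19/(s+12+19) = 19/(s+31). DC gain = 19/31 = 0.6129.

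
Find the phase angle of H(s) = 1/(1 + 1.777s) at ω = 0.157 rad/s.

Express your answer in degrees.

Phase = -arctan(ωτ) = -arctan(0.157 × 1.777) = -15.6°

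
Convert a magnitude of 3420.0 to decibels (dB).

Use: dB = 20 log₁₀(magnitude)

dB = 20 log₁₀(3420.0) = 70.7 dB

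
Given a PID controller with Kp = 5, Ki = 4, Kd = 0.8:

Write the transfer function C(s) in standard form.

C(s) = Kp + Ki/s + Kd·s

Substituting values: C(s) = 5 + 4/s + 0.8s = (0.8s² + 5s + 4)/s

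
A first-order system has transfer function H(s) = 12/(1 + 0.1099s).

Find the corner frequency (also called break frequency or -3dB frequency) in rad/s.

Corner frequency = 1/τ = 1/0.1099 = 9.099 rad/s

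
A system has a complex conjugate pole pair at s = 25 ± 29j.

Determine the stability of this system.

Real part of poles is 25 (> 0, right half-plane). Unstable.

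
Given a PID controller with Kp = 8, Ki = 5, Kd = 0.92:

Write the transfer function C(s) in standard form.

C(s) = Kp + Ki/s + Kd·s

Substituting values: C(s) = 8 + 5/s + 0.92s = (0.92s² + 8s + 5)/s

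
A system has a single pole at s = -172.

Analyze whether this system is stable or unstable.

Pole at s = -172 is in the left half-plane. Stable.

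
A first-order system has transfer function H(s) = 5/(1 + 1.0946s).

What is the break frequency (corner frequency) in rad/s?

Corner frequency = 1/τ = 1/1.0946 = 0.914 rad/s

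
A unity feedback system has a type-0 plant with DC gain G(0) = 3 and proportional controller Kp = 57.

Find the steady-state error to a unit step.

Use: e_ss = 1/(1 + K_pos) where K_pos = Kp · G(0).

K_pos = Kp · G(0) = 57 × 3 = 171. e_ss = 1/(1 + 171) = 0.0058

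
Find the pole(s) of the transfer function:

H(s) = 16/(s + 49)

Pole is where denominator = 0: s + 49 = 0, so s = -49.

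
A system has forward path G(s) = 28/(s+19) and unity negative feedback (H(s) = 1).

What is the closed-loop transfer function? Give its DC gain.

T(s) = G/(1+GH) = [28/(s+19)] / [1 + 28/(s+19)] = 28/(s+19+28) = 28/(s+47). DC gain = 28/47 = 0.5957.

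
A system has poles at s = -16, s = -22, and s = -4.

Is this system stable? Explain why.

All poles are in the left half-plane. System is stable.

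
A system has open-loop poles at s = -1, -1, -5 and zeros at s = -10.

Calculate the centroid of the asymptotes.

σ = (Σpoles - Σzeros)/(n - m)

σ = (Σpoles - Σzeros)/(n - m) = (-7 - (-10))/(3 - 1) = 3/2 = 1.5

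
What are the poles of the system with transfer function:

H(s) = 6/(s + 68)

Pole is where denominator = 0: s + 68 = 0, so s = -68.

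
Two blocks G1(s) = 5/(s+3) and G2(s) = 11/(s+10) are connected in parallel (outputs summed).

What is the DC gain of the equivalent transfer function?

Parallel: G_eq = G1 + G2. DC gain = G1(0) + G2(0) = 5/3 + 11/10 = 1.6667 + 1.1 = 2.7667.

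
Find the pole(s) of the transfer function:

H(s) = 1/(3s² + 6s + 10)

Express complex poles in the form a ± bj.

Discriminant = 6² - 4×3×10 = 36 - 120 = -84 < 0, so the poles are a complex conjugate pair s = (-6 ± j√84)/(2×3). Real part = -6/(2×3) = -6/6 = -1; imaginary part = ±√84/(2×3) ≈ 1.5275. Poles: s = -1 ± 1.5275j.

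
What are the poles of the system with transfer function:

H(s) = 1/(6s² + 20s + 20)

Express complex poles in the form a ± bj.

Discriminant = 20² - 4×6×20 = 400 - 480 = -80 < 0, so the poles are a complex conjugate pair s = (-20 ± j√80)/(2×6). Real part = -20/(2×6) = -20/12 ≈ -1.6667; imaginary part = ±√80/(2×6) ≈ 0.7454. Poles: s = -1.6667 ± 0.7454j.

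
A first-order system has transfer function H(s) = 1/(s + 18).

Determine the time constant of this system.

For H(s) = 1/(s + 1/τ), the pole is at -1/τ = -18, so τ = 1/18 = 0.0556 s.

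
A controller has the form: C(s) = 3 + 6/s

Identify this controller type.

This is a Proportional-Integral (PI) controller.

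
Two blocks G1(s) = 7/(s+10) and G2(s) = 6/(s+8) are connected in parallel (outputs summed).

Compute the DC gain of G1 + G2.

Parallel: G_eq = G1 + G2. DC gain = G1(0) + G2(0) = 7/10 + 6/8 = 0.7 + 0.75 = 1.45.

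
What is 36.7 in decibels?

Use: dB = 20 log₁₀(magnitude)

dB = 20 log₁₀(36.7) = 31.3 dB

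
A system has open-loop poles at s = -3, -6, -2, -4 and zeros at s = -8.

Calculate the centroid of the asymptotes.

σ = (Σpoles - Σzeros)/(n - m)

σ = (Σpoles - Σzeros)/(n - m) = (-15 - (-8))/(4 - 1) = -7/3 = -2.33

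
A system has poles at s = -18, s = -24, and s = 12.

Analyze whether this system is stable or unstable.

Pole(s) at s = 12 are not in the left half-plane. System is unstable.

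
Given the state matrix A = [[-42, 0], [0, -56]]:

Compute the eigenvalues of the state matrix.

For diagonal matrix, eigenvalues are diagonal entries: λ₁ = -42, λ₂ = -56.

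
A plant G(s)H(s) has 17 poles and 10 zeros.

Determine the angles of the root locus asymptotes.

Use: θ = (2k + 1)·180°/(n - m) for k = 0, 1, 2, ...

n - m = 17 - 10 = 7. Angles: θk = (2k + 1)·180°/7 = 25.71°, 77.14°, 128.57°, 180°, 231.43°, 282.86°, 334.29°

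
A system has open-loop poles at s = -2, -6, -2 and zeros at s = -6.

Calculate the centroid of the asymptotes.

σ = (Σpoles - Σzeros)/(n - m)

σ = (Σpoles - Σzeros)/(n - m) = (-10 - (-6))/(3 - 1) = -4/2 = -2.0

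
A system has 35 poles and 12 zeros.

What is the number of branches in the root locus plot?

Root locus has n branches where n = number of poles = 35.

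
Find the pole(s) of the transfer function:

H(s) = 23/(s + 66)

Pole is where denominator = 0: s + 66 = 0, so s = -66.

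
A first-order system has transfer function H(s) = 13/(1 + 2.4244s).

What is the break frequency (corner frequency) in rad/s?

Corner frequency = 1/τ = 1/2.4244 = 0.412 rad/s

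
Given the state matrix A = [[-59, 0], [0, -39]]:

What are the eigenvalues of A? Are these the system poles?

For diagonal matrix, eigenvalues are diagonal entries: λ₁ = -59, λ₂ = -39. Eigenvalues of A = system poles.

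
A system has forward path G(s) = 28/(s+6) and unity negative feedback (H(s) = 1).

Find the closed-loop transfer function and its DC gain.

T(s) = G/(1+GH) = [28/(s+6)] / [1 + 28/(s+6)] = 28/(s+6+28) = 28/(s+34). DC gain = 28/34 = 0.8235.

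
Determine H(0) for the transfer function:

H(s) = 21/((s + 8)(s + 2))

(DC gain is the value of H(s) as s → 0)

DC gain = H(0) = 21/(8 × 2) = 21/16 = 1.3125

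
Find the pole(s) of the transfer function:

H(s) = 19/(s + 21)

Pole is where denominator = 0: s + 21 = 0, so s = -21.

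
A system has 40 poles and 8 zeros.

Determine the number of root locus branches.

Root locus has n branches where n = number of poles = 40.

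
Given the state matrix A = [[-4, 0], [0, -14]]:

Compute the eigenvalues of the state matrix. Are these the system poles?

For diagonal matrix, eigenvalues are diagonal entries: λ₁ = -4, λ₂ = -14. Eigenvalues of A = system poles.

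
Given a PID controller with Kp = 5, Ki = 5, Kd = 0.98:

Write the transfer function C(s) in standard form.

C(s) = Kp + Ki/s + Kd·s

Substituting values: C(s) = 5 + 5/s + 0.98s = (0.98s² + 5s + 5)/s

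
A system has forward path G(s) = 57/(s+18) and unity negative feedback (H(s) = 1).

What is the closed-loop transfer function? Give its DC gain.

T(s) = G/(1+GH) = [57/(s+18)] / [1 + 57/(s+18)] = 57/(s+18+57) = 57/(s+75). DC gain = 57/75 = 0.76.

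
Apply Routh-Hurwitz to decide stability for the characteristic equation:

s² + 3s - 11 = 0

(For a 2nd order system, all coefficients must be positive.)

Coefficients: 1, 3, -11. c=-11 not positive, so system is unstable.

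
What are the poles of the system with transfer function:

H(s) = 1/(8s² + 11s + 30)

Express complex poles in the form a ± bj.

Discriminant = 11² - 4×8×30 = 121 - 960 = -839 < 0, so the poles are a complex conjugate pair s = (-11 ± j√839)/(2×8). Real part = -11/(2×8) = -11/16 = -0.6875; imaginary part = ±√839/(2×8) ≈ 1.8103. Poles: s = -0.6875 ± 1.8103j.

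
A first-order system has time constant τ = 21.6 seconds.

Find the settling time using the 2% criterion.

For first-order system, 2% settling time ≈ 4τ = 4 × 21.6 = 86.4 s.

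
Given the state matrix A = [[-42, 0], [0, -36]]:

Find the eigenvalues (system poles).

For diagonal matrix, eigenvalues are diagonal entries: λ₁ = -42, λ₂ = -36.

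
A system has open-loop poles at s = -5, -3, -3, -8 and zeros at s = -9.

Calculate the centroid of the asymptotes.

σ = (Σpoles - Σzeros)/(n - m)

σ = (Σpoles - Σzeros)/(n - m) = (-19 - (-9))/(4 - 1) = -10/3 = -3.33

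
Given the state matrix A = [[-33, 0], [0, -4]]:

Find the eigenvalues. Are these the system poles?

For diagonal matrix, eigenvalues are diagonal entries: λ₁ = -33, λ₂ = -4. Eigenvalues of A = system poles.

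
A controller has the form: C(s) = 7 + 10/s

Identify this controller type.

This is a Proportional-Integral (PI) controller.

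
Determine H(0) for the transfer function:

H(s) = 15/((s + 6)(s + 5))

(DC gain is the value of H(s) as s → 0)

DC gain = H(0) = 15/(6 × 5) = 15/30 = 0.5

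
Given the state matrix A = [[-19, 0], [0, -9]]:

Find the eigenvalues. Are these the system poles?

For diagonal matrix, eigenvalues are diagonal entries: λ₁ = -19, λ₂ = -9. Eigenvalues of A = system poles.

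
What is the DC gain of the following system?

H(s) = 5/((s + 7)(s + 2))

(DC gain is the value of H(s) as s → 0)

DC gain = H(0) = 5/(7 × 2) = 5/14 = 0.3571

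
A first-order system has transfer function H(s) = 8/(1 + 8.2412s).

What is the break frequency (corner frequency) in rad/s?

Corner frequency = 1/τ = 1/8.2412 = 0.121 rad/s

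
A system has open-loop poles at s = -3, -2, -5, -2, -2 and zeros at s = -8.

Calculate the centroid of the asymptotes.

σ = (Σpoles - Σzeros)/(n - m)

σ = (Σpoles - Σzeros)/(n - m) = (-14 - (-8))/(5 - 1) = -6/4 = -1.5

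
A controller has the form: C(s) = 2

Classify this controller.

This is a Proportional (P) controller.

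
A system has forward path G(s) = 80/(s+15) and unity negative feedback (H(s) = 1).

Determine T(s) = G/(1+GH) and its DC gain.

T(s) = G/(1+GH) = [80/(s+15)] / [1 + 80/(s+15)] = 80/(s+15+80) = 80/(s+95). DC gain = 80/95 = 0.8421.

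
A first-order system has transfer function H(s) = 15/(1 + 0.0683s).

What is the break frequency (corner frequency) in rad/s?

Corner frequency = 1/τ = 1/0.0683 = 14.641 rad/s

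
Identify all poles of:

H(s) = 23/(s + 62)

Pole is where denominator = 0: s + 62 = 0, so s = -62.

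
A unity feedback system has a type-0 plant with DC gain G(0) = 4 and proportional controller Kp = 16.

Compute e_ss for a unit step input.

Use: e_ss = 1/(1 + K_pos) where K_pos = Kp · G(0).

K_pos = Kp · G(0) = 16 × 4 = 64. e_ss = 1/(1 + 64) = 0.0154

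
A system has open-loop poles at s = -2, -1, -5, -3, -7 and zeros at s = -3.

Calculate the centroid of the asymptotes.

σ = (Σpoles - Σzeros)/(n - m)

σ = (Σpoles - Σzeros)/(n - m) = (-18 - (-3))/(5 - 1) = -15/4 = -3.75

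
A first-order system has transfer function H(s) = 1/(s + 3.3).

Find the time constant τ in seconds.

For H(s) = 1/(s + 1/τ), the pole is at -1/τ = -3.3, so τ = 1/3.3 = 0.3030 s.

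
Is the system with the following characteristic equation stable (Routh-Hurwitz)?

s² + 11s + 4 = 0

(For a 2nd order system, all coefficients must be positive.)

Coefficients: 1, 11, 4. All positive, so system is stable.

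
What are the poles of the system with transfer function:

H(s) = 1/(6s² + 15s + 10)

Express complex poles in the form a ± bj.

Discriminant = 15² - 4×6×10 = 225 - 240 = -15 < 0, so the poles are a complex conjugate pair s = (-15 ± j√15)/(2×6). Real part = -15/(2×6) = -15/12 = -1.25; imaginary part = ±√15/(2×6) ≈ 0.3227. Poles: s = -1.25 ± 0.3227j.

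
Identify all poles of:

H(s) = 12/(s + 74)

Pole is where denominator = 0: s + 74 = 0, so s = -74.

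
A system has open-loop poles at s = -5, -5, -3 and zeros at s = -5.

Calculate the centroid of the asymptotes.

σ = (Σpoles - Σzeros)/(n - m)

σ = (Σpoles - Σzeros)/(n - m) = (-13 - (-5))/(3 - 1) = -8/2 = -4.0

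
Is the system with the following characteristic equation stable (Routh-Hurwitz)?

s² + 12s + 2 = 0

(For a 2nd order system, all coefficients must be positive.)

Coefficients: 1, 12, 2. All positive, so system is stable.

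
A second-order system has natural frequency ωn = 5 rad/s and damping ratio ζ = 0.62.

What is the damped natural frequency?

ωd = ωn√(1 - ζ²) = 5√(1 - 0.62²) = 3.92 rad/s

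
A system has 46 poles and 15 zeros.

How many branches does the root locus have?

Root locus has n branches where n = number of poles = 46.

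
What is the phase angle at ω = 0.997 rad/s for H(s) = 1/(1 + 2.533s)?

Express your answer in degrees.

Phase = -arctan(ωτ) = -arctan(0.997 × 2.533) = -68.4°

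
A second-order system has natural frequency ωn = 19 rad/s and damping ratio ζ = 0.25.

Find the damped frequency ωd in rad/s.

ωd = ωn√(1 - ζ²) = 19√(1 - 0.25²) = 18.4 rad/s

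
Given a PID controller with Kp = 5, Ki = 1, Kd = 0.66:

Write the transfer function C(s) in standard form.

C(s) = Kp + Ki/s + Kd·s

Substituting values: C(s) = 5 + 1/s + 0.66s = (0.66s² + 5s + 1)/s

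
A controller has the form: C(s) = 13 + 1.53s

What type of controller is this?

This is a Proportional-Derivative (PD) controller.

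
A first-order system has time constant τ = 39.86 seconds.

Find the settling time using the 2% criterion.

For first-order system, 2% settling time ≈ 4τ = 4 × 39.86 = 159.44 s.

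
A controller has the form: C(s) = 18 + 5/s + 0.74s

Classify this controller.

This is a Proportional-Integral-Derivative (PID) controller.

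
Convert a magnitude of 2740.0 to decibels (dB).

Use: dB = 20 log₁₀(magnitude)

dB = 20 log₁₀(2740.0) = 68.8 dB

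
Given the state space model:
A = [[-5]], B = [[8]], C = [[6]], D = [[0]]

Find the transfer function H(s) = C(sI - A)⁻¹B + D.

(sI - A)⁻¹ = 1/(s + 5). H(s) = 6 × 8/(s + 5) + 0 = 48/(s + 5).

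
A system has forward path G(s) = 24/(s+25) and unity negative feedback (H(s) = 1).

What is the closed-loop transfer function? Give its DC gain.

T(s) = G/(1+GH) = [24/(s+25)] / [1 + 24/(s+25)] = 24/(s+25+24) = 24/(s+49). DC gain = 24/49 = 0.4898.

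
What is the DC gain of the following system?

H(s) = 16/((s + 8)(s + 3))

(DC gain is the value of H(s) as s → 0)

DC gain = H(0) = 16/(8 × 3) = 16/24 = 0.6667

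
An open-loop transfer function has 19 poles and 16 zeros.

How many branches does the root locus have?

Root locus has n branches where n = number of poles = 19.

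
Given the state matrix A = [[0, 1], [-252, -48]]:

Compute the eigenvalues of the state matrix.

det(A - λI) = λ² - (-48)λ + 252 = (λ - (-6))(λ - (-42)). Eigenvalues: -6, -42.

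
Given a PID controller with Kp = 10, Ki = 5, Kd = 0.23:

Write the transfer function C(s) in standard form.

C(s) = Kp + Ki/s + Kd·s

Substituting values: C(s) = 10 + 5/s + 0.23s = (0.23s² + 10s + 5)/s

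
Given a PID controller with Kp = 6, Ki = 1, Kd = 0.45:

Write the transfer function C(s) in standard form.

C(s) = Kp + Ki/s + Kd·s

Substituting values: C(s) = 6 + 1/s + 0.45s = (0.45s² + 6s + 1)/s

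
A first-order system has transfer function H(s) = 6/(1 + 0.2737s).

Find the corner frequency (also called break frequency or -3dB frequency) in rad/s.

Corner frequency = 1/τ = 1/0.2737 = 3.654 rad/s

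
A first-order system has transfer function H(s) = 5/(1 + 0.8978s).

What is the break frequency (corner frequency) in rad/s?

Corner frequency = 1/τ = 1/0.8978 = 1.114 rad/s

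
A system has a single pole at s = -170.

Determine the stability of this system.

Pole at s = -170 is in the left half-plane. Stable.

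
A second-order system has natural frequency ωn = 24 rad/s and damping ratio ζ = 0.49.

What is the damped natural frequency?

ωd = ωn√(1 - ζ²) = 24√(1 - 0.49²) = 20.92 rad/s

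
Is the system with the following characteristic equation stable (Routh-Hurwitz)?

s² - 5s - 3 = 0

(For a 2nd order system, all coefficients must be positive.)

Coefficients: 1, -5, -3. b=-5, c=-3 not positive, so system is unstable.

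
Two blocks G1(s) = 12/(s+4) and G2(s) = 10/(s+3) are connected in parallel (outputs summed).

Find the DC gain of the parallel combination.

Parallel: G_eq = G1 + G2. DC gain = G1(0) + G2(0) = 12/4 + 10/3 = 3 + 3.3333 = 6.3333.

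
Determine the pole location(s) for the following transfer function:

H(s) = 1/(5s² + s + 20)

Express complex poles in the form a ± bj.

Discriminant = 1² - 4×5×20 = 1 - 400 = -399 < 0, so the poles are a complex conjugate pair s = (-1 ± j√399)/(2×5). Real part = -1/(2×5) = -1/10 = -0.1; imaginary part = ±√399/(2×5) ≈ 1.9975. Poles: s = -0.1 ± 1.9975j.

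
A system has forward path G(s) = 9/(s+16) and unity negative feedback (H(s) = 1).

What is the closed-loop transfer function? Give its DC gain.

T(s) = G/(1+GH) = [9/(s+16)] / [1 + 9/(s+16)] = 9/(s+16+9) = 9/(s+25). DC gain = 9/25 = 0.36.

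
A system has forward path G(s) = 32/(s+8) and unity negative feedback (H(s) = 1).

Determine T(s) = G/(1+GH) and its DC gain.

T(s) = G/(1+GH) = [32/(s+8)] / [1 + 32/(s+8)] = 32/(s+8+32) = 32/(s+40). DC gain = 32/40 = 0.8.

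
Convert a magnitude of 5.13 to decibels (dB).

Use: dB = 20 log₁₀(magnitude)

dB = 20 log₁₀(5.13) = 14.2 dB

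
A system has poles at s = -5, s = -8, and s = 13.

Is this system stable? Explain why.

Pole(s) at s = 13 are not in the left half-plane. System is unstable.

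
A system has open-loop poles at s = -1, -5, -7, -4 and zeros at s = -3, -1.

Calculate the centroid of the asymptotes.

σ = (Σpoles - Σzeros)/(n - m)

σ = (Σpoles - Σzeros)/(n - m) = (-17 - (-4))/(4 - 2) = -13/2 = -6.5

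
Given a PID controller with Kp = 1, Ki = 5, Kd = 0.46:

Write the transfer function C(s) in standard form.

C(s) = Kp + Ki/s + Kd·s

Substituting values: C(s) = 1 + 5/s + 0.46s = (0.46s² + s + 5)/s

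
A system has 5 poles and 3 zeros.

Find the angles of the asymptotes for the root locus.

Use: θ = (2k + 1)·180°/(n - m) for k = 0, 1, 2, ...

n - m = 5 - 3 = 2. Angles: θk = (2k + 1)·180°/2 = 90°, 270°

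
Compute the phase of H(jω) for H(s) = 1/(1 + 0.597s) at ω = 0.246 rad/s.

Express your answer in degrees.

Phase = -arctan(ωτ) = -arctan(0.246 × 0.597) = -8.4°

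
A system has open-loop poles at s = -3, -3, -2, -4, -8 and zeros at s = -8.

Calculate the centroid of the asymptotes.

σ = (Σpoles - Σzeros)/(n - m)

σ = (Σpoles - Σzeros)/(n - m) = (-20 - (-8))/(5 - 1) = -12/4 = -3.0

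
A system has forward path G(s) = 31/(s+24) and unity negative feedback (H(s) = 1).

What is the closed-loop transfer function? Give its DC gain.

T(s) = G/(1+GH) = [31/(s+24)] / [1 + 31/(s+24)] = 31/(s+24+31) = 31/(s+55). DC gain = 31/55 = 0.5636.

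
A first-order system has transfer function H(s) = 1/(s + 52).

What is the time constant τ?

For H(s) = 1/(s + 1/τ), the pole is at -1/τ = -52, so τ = 1/52 = 0.0192 s.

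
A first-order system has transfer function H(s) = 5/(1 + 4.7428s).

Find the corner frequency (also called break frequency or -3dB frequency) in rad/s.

Corner frequency = 1/τ = 1/4.7428 = 0.211 rad/s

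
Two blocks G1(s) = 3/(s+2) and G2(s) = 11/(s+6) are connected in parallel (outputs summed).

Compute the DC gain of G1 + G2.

Parallel: G_eq = G1 + G2. DC gain = G1(0) + G2(0) = 3/2 + 11/6 = 1.5 + 1.8333 = 3.3333.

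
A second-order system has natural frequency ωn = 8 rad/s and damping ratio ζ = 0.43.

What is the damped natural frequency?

ωd = ωn√(1 - ζ²) = 8√(1 - 0.43²) = 7.22 rad/s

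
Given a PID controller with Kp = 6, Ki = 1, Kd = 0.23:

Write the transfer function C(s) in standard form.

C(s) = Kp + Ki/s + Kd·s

Substituting values: C(s) = 6 + 1/s + 0.23s = (0.23s² + 6s + 1)/s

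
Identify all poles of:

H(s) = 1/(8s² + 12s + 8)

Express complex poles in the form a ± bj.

Discriminant = 12² - 4×8×8 = 144 - 256 = -112 < 0, so the poles are a complex conjugate pair s = (-12 ± j√112)/(2×8). Real part = -12/(2×8) = -12/16 = -0.75; imaginary part = ±√112/(2×8) ≈ 0.6614. Poles: s = -0.75 ± 0.6614j.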